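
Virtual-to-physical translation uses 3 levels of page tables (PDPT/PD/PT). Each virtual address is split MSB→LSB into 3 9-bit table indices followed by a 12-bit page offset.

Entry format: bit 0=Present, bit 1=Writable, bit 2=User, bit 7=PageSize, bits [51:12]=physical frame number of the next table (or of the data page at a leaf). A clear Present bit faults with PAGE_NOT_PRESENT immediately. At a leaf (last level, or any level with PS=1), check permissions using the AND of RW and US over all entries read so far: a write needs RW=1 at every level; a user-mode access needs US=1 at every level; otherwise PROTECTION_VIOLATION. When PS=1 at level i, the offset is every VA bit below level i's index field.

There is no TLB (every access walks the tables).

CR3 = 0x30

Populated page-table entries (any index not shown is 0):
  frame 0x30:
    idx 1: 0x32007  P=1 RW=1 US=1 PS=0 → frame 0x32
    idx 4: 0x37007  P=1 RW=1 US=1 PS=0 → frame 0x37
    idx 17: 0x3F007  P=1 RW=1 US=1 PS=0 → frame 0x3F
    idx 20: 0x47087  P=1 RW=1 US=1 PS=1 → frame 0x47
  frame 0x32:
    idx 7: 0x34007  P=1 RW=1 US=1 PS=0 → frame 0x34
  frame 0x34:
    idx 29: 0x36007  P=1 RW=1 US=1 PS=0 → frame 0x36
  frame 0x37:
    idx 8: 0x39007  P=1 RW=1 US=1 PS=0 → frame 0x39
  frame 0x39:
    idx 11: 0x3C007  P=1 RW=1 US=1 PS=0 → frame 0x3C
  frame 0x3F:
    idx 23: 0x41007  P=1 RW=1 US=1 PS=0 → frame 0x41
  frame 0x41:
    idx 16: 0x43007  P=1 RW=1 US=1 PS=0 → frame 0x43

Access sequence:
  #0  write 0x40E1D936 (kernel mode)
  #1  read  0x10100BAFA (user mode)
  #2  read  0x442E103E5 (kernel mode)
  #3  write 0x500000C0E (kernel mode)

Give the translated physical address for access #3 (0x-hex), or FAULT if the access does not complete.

Walk each access:
#0 VA=0x40E1D936 (w,kernel):
  [0] read 0x30 idx=1: raw=0x32007 flags P=1 W=1 U=1 S=0
  [1] read 0x32 idx=7: raw=0x34007 flags P=1 W=1 U=1 S=0
  [2] read 0x34 idx=29: raw=0x36007 flags P=1 W=1 U=1 S=0
  → PA=0x36936  (3 entries read)
#1 VA=0x10100BAFA (r,user):
  [0] read 0x30 idx=4: raw=0x37007 flags P=1 W=1 U=1 S=0
  [1] read 0x37 idx=8: raw=0x39007 flags P=1 W=1 U=1 S=0
  [2] read 0x39 idx=11: raw=0x3C007 flags P=1 W=1 U=1 S=0
  → PA=0x3CAFA  (3 entries read)
#2 VA=0x442E103E5 (r,kernel):
  [0] read 0x30 idx=17: raw=0x3F007 flags P=1 W=1 U=1 S=0
  [1] read 0x3F idx=23: raw=0x41007 flags P=1 W=1 U=1 S=0
  [2] read 0x41 idx=16: raw=0x43007 flags P=1 W=1 U=1 S=0
  → PA=0x433E5  (3 entries read)
#3 VA=0x500000C0E (w,kernel):
  [0] read 0x30 idx=20: raw=0x47087 flags P=1 W=1 U=1 S=1
  → PA=0x47C0E (huge @L0)  (1 entries read)

Access #3 PA: 0x47C0E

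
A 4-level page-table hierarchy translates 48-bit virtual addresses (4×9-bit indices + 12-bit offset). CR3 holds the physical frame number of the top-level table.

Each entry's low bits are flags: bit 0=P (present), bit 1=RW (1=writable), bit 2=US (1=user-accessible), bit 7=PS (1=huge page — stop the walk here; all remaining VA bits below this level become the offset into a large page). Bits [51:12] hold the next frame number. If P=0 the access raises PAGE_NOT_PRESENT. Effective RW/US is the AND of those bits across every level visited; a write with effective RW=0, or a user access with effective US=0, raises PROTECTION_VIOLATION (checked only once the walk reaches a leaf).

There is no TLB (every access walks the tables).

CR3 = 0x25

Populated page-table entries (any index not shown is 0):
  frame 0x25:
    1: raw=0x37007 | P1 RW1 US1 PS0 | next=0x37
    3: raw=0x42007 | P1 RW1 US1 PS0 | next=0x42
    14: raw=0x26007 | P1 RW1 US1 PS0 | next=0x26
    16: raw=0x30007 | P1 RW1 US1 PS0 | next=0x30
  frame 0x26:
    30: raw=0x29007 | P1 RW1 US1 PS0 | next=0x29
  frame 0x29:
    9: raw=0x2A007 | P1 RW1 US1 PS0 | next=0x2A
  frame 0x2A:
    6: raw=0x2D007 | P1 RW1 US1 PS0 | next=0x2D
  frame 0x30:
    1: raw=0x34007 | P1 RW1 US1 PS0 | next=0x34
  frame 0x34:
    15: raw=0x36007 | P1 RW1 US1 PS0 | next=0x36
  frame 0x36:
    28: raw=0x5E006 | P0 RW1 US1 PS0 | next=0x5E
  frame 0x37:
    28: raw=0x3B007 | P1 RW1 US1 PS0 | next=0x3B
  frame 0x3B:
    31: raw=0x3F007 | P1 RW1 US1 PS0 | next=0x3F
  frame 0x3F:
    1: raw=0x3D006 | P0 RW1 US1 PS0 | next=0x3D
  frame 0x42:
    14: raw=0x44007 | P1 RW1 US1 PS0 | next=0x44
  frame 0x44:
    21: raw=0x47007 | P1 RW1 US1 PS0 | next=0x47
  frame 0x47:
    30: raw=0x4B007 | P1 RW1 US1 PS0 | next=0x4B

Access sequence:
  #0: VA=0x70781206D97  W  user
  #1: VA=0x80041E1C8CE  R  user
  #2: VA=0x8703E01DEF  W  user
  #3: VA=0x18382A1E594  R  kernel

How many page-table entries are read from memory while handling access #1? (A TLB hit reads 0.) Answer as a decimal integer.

Per-access translation:
#0 VA=0x70781206D97 (w,user):
  lvl0: tbl 0x25, slot 14 ⇒ 0x26007 (P1/RW1/US1/PS0)
  lvl1: tbl 0x26, slot 30 ⇒ 0x29007 (P1/RW1/US1/PS0)
  lvl2: tbl 0x29, slot 9 ⇒ 0x2A007 (P1/RW1/US1/PS0)
  lvl3: tbl 0x2A, slot 6 ⇒ 0x2D007 (P1/RW1/US1/PS0)
  → PA=0x2DD97  (4 entries read)
#1 VA=0x80041E1C8CE (r,user):
  lvl0: tbl 0x25, slot 16 ⇒ 0x30007 (P1/RW1/US1/PS0)
  lvl1: tbl 0x30, slot 1 ⇒ 0x34007 (P1/RW1/US1/PS0)
  lvl2: tbl 0x34, slot 15 ⇒ 0x36007 (P1/RW1/US1/PS0)
  lvl3: tbl 0x36, slot 28 ⇒ 0x5E006 (P0/RW1/US1/PS0)
  → PAGE_NOT_PRESENT  (4 entries read)
#2 VA=0x8703E01DEF (w,user):
  lvl0: tbl 0x25, slot 1 ⇒ 0x37007 (P1/RW1/US1/PS0)
  lvl1: tbl 0x37, slot 28 ⇒ 0x3B007 (P1/RW1/US1/PS0)
  lvl2: tbl 0x3B, slot 31 ⇒ 0x3F007 (P1/RW1/US1/PS0)
  lvl3: tbl 0x3F, slot 1 ⇒ 0x3D006 (P0/RW1/US1/PS0)
  → PAGE_NOT_PRESENT  (4 entries read)
#3 VA=0x18382A1E594 (r,kernel):
  lvl0: tbl 0x25, slot 3 ⇒ 0x42007 (P1/RW1/US1/PS0)
  lvl1: tbl 0x42, slot 14 ⇒ 0x44007 (P1/RW1/US1/PS0)
  lvl2: tbl 0x44, slot 21 ⇒ 0x47007 (P1/RW1/US1/PS0)
  lvl3: tbl 0x47, slot 30 ⇒ 0x4B007 (P1/RW1/US1/PS0)
  → PA=0x4B594  (4 entries read)

Entries read for #1: 4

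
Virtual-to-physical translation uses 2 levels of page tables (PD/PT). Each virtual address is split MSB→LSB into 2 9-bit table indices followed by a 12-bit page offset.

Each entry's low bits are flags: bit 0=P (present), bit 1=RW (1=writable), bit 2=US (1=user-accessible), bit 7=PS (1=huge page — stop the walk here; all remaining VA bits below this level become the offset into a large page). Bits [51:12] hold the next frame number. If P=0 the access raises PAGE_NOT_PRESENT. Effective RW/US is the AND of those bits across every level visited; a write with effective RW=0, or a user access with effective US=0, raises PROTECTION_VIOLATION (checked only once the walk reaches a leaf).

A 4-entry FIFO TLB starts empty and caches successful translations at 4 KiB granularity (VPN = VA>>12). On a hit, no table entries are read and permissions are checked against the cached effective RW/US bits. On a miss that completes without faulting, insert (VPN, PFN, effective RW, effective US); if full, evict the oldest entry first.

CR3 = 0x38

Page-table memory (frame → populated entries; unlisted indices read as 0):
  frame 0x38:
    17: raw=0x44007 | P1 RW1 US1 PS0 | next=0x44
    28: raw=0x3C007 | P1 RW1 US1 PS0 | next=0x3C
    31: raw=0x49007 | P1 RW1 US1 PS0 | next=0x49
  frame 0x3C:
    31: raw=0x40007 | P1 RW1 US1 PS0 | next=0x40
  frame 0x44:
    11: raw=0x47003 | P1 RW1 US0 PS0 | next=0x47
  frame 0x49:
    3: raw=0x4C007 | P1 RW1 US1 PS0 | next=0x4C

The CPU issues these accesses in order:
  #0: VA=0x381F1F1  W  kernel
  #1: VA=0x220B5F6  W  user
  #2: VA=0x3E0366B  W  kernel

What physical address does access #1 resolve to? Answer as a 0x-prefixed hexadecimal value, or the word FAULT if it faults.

Per-access translation:
#0 VA=0x381F1F1 (w,kernel):
  lvl0: tbl 0x38, slot 28 ⇒ 0x3C007 (P1/RW1/US1/PS0)
  lvl1: tbl 0x3C, slot 31 ⇒ 0x40007 (P1/RW1/US1/PS0)
  ✓ 0x401F1  — 2 lookups
#1 VA=0x220B5F6 (w,user):
  lvl0: tbl 0x38, slot 17 ⇒ 0x44007 (P1/RW1/US1/PS0)
  lvl1: tbl 0x44, slot 11 ⇒ 0x47003 (P1/RW1/US0/PS0)
  ✗ PROTECTION_VIOLATION  [2 reads]
#2 VA=0x3E0366B (w,kernel):
  lvl0: tbl 0x38, slot 31 ⇒ 0x49007 (P1/RW1/US1/PS0)
  lvl1: tbl 0x49, slot 3 ⇒ 0x4C007 (P1/RW1/US1/PS0)
  ✓ 0x4C66B  — 2 lookups

Access #1 PA: FAULT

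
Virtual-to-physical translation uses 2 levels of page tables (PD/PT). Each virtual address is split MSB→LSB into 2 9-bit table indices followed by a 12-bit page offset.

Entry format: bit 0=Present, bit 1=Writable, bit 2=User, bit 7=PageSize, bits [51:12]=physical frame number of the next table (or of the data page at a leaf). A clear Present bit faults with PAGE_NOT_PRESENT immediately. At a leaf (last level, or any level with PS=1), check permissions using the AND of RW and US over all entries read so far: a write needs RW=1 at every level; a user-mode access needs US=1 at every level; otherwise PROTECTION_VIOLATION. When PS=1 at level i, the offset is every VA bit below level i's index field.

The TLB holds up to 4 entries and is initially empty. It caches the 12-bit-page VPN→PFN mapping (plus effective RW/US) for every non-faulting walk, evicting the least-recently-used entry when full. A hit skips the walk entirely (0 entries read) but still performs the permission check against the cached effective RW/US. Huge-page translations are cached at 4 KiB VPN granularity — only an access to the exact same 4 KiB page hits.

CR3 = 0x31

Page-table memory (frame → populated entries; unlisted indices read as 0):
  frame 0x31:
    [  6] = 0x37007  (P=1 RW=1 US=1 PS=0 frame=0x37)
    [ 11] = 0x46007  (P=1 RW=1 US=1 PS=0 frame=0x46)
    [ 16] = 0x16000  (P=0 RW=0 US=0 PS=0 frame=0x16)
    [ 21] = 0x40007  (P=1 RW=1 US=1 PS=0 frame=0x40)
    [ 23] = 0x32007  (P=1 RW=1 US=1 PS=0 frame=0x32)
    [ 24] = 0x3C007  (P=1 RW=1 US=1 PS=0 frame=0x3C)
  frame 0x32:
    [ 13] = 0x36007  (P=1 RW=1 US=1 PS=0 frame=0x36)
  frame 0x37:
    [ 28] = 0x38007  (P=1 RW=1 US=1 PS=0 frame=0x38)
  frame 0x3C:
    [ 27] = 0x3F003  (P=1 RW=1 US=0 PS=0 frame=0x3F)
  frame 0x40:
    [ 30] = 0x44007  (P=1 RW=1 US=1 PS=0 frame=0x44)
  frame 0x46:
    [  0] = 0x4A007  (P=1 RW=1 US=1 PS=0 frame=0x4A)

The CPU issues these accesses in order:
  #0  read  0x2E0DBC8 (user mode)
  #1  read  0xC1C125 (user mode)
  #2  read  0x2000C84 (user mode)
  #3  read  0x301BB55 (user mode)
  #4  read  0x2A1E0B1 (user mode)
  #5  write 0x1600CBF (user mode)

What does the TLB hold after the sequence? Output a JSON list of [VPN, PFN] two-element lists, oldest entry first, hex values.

Trace:
#0 VA=0x2E0DBC8 (r,user):
  lvl0: tbl 0x31, slot 23 ⇒ 0x32007 (P1/RW1/US1/PS0)
  lvl1: tbl 0x32, slot 13 ⇒ 0x36007 (P1/RW1/US1/PS0)
  ⇒ phys 0x36BC8  [2 reads]
#1 VA=0xC1C125 (r,user):
  lvl0: tbl 0x31, slot 6 ⇒ 0x37007 (P1/RW1/US1/PS0)
  lvl1: tbl 0x37, slot 28 ⇒ 0x38007 (P1/RW1/US1/PS0)
  ⇒ phys 0x38125  [2 reads]
#2 VA=0x2000C84 (r,user):
  lvl0: tbl 0x31, slot 16 ⇒ 0x16000 (P0/RW0/US0/PS0)
  ✗ PAGE_NOT_PRESENT  [1 reads]
#3 VA=0x301BB55 (r,user):
  lvl0: tbl 0x31, slot 24 ⇒ 0x3C007 (P1/RW1/US1/PS0)
  lvl1: tbl 0x3C, slot 27 ⇒ 0x3F003 (P1/RW1/US0/PS0)
  ✗ PROTECTION_VIOLATION  [2 reads]
#4 VA=0x2A1E0B1 (r,user):
  lvl0: tbl 0x31, slot 21 ⇒ 0x40007 (P1/RW1/US1/PS0)
  lvl1: tbl 0x40, slot 30 ⇒ 0x44007 (P1/RW1/US1/PS0)
  ⇒ phys 0x440B1  [2 reads]
#5 VA=0x1600CBF (w,user):
  lvl0: tbl 0x31, slot 11 ⇒ 0x46007 (P1/RW1/US1/PS0)
  lvl1: tbl 0x46, slot 0 ⇒ 0x4A007 (P1/RW1/US1/PS0)
  ⇒ phys 0x4ACBF  [2 reads]

TLB: [["0x2E0D", "0x36"], ["0xC1C", "0x38"], ["0x2A1E", "0x44"], ["0x1600", "0x4A"]]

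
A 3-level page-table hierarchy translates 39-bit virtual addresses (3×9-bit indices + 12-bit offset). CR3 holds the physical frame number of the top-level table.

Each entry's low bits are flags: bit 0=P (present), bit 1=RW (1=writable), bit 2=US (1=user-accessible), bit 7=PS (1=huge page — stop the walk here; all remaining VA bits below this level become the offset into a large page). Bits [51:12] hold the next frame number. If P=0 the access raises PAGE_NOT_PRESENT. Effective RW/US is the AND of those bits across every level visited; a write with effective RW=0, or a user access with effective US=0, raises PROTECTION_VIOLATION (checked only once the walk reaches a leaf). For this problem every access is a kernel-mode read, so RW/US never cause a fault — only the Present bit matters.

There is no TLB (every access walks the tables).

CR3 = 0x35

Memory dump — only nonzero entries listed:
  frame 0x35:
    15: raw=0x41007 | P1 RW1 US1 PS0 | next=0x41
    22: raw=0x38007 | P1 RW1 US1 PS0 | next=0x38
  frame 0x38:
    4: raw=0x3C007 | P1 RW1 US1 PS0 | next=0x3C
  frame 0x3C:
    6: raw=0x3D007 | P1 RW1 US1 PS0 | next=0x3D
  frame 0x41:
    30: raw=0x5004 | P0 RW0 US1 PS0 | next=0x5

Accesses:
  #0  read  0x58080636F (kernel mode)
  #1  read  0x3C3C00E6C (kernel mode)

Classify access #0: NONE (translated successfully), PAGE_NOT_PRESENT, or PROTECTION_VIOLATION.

Walk each access:
#0 VA=0x58080636F (r,kernel):
  L0: frame=0x35 idx=22 entry=0x38007 [P=1 RW=1 US=1 PS=0]
  L1: frame=0x38 idx=4 entry=0x3C007 [P=1 RW=1 US=1 PS=0]
  L2: frame=0x3C idx=6 entry=0x3D007 [P=1 RW=1 US=1 PS=0]
  ⇒ phys 0x3D36F  [3 reads]
#1 VA=0x3C3C00E6C (r,kernel):
  L0: frame=0x35 idx=15 entry=0x41007 [P=1 RW=1 US=1 PS=0]
  L1: frame=0x41 idx=30 entry=0x5004 [P=0 RW=0 US=1 PS=0]
  ⇒ fault: PAGE_NOT_PRESENT  — 2 lookups

Access #0 fault: NONE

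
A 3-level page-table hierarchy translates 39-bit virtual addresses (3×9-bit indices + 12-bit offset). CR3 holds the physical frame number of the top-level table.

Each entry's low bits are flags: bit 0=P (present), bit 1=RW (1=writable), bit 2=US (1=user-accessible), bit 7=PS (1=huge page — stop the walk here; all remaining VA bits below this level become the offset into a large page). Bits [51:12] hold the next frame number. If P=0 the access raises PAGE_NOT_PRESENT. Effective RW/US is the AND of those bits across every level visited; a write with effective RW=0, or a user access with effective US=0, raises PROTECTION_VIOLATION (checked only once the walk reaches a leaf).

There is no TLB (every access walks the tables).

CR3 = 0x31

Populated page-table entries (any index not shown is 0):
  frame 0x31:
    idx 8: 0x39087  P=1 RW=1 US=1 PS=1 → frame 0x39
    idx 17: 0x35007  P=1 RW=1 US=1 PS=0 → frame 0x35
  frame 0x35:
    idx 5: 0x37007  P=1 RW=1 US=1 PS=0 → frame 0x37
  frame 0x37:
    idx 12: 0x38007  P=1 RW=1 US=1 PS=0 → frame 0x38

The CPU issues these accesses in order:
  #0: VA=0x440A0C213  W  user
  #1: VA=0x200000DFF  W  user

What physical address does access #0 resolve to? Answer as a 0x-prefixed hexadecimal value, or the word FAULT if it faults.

Walk each access:
#0 VA=0x440A0C213 (w,user):
  [0] read 0x31 idx=17: raw=0x35007 flags P=1 W=1 U=1 S=0
  [1] read 0x35 idx=5: raw=0x37007 flags P=1 W=1 U=1 S=0
  [2] read 0x37 idx=12: raw=0x38007 flags P=1 W=1 U=1 S=0
  ✓ 0x38213  — 3 lookups
#1 VA=0x200000DFF (w,user):
  [0] read 0x31 idx=8: raw=0x39087 flags P=1 W=1 U=1 S=1
  ✓ 0x39DFF (huge @L0)  — 1 lookups

Access #0 PA: 0x38213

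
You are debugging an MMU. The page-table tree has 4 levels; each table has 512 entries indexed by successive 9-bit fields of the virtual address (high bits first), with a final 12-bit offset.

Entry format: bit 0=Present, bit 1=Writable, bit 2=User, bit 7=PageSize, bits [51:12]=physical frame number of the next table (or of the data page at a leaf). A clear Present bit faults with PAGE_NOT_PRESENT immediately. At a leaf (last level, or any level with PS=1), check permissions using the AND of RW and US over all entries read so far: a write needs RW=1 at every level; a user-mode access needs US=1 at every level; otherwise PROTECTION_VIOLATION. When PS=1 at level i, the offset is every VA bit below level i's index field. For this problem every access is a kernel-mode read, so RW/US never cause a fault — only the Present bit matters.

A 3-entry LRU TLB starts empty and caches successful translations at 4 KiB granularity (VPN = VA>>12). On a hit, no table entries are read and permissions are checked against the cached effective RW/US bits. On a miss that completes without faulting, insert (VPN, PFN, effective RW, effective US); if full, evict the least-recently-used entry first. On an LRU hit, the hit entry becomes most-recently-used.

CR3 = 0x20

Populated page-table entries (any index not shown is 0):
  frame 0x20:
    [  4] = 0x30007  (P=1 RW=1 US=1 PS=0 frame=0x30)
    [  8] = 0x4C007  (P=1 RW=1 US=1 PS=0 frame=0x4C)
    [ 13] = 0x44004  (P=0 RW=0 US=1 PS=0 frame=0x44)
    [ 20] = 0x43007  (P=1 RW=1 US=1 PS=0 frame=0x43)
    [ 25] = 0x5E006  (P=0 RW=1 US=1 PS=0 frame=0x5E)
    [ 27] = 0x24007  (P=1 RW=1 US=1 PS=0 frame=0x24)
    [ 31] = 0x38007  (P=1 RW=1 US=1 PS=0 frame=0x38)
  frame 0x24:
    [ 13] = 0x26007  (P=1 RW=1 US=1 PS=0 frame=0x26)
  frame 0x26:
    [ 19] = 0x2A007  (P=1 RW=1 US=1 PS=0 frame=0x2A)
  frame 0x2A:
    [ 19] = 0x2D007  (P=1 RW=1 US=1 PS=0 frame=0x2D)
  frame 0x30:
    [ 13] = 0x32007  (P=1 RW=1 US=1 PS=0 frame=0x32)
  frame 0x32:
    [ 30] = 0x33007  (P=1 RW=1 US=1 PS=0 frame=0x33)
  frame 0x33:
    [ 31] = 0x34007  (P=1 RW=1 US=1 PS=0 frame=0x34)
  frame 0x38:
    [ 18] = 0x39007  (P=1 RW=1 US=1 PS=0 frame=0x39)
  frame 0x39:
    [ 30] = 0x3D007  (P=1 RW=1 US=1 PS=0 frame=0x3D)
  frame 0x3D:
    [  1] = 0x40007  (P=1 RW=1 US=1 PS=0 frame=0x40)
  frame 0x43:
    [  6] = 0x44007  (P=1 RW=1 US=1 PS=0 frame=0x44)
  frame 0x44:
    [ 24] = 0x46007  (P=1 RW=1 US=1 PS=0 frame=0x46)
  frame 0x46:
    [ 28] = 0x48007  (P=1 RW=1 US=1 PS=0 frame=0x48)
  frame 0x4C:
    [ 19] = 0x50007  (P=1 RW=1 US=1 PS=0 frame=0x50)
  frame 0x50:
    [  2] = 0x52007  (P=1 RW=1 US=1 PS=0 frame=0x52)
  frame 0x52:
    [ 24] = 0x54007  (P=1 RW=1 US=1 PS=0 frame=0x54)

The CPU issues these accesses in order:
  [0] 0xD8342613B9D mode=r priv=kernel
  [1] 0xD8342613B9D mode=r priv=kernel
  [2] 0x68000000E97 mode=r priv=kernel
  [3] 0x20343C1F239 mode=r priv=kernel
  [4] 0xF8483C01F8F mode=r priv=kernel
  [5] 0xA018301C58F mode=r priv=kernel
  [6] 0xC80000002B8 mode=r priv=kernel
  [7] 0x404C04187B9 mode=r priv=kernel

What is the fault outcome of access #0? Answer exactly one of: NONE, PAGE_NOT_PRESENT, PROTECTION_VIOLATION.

Trace:
#0 VA=0xD8342613B9D (r,kernel):
  L0 @0x20[27] → 0x24007  P=1,RW=1,US=1,PS=0
  L1 @0x24[13] → 0x26007  P=1,RW=1,US=1,PS=0
  L2 @0x26[19] → 0x2A007  P=1,RW=1,US=1,PS=0
  L3 @0x2A[19] → 0x2D007  P=1,RW=1,US=1,PS=0
  ✓ 0x2DB9D  — 4 lookups
#1 VA=0xD8342613B9D (r,kernel):
  TLB hit vpn=0xD8342613 → PA=0x2DB9D
#2 VA=0x68000000E97 (r,kernel):
  L0 @0x20[13] → 0x44004  P=0,RW=0,US=1,PS=0
  ✗ PAGE_NOT_PRESENT  [1 reads]
#3 VA=0x20343C1F239 (r,kernel):
  L0 @0x20[4] → 0x30007  P=1,RW=1,US=1,PS=0
  L1 @0x30[13] → 0x32007  P=1,RW=1,US=1,PS=0
  L2 @0x32[30] → 0x33007  P=1,RW=1,US=1,PS=0
  L3 @0x33[31] → 0x34007  P=1,RW=1,US=1,PS=0
  ✓ 0x34239  — 4 lookups
#4 VA=0xF8483C01F8F (r,kernel):
  L0 @0x20[31] → 0x38007  P=1,RW=1,US=1,PS=0
  L1 @0x38[18] → 0x39007  P=1,RW=1,US=1,PS=0
  L2 @0x39[30] → 0x3D007  P=1,RW=1,US=1,PS=0
  L3 @0x3D[1] → 0x40007  P=1,RW=1,US=1,PS=0
  ✓ 0x40F8F  — 4 lookups
#5 VA=0xA018301C58F (r,kernel):
  L0 @0x20[20] → 0x43007  P=1,RW=1,US=1,PS=0
  L1 @0x43[6] → 0x44007  P=1,RW=1,US=1,PS=0
  L2 @0x44[24] → 0x46007  P=1,RW=1,US=1,PS=0
  L3 @0x46[28] → 0x48007  P=1,RW=1,US=1,PS=0
  ✓ 0x4858F  — 4 lookups
#6 VA=0xC80000002B8 (r,kernel):
  L0 @0x20[25] → 0x5E006  P=0,RW=1,US=1,PS=0
  ✗ PAGE_NOT_PRESENT  [1 reads]
#7 VA=0x404C04187B9 (r,kernel):
  L0 @0x20[8] → 0x4C007  P=1,RW=1,US=1,PS=0
  L1 @0x4C[19] → 0x50007  P=1,RW=1,US=1,PS=0
  L2 @0x50[2] → 0x52007  P=1,RW=1,US=1,PS=0
  L3 @0x52[24] → 0x54007  P=1,RW=1,US=1,PS=0
  ✓ 0x547B9  — 4 lookups

Access #0 fault: NONE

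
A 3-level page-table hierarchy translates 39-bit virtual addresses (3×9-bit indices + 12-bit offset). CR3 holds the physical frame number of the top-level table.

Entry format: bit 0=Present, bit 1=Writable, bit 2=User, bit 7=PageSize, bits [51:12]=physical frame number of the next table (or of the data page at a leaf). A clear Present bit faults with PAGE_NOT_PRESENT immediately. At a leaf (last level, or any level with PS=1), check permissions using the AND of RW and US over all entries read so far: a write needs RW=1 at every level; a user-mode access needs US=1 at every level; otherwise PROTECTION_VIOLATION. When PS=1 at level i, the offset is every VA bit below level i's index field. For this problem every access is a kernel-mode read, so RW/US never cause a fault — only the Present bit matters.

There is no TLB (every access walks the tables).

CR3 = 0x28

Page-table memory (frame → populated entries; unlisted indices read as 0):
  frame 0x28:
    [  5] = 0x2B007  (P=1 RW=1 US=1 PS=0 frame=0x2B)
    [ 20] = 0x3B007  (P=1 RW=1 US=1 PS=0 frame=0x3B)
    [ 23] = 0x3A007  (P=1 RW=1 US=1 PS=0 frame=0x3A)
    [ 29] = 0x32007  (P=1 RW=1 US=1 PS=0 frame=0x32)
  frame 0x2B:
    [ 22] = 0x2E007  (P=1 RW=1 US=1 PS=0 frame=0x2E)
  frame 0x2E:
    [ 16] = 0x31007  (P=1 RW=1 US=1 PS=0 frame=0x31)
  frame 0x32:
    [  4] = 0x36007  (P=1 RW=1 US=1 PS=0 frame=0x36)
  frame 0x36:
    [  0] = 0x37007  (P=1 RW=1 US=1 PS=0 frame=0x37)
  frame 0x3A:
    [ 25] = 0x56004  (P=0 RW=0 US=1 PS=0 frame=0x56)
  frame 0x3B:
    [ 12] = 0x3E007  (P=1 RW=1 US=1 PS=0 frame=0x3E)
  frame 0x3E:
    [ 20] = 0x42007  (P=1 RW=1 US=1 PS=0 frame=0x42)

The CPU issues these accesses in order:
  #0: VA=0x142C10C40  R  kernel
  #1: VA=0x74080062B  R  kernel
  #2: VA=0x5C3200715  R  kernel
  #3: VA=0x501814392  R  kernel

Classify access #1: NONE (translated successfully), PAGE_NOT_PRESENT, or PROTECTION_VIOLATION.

Trace:
#0 VA=0x142C10C40 (r,kernel):
  lvl0: tbl 0x28, slot 5 ⇒ 0x2B007 (P1/RW1/US1/PS0)
  lvl1: tbl 0x2B, slot 22 ⇒ 0x2E007 (P1/RW1/US1/PS0)
  lvl2: tbl 0x2E, slot 16 ⇒ 0x31007 (P1/RW1/US1/PS0)
  ✓ 0x31C40  — 3 lookups
#1 VA=0x74080062B (r,kernel):
  lvl0: tbl 0x28, slot 29 ⇒ 0x32007 (P1/RW1/US1/PS0)
  lvl1: tbl 0x32, slot 4 ⇒ 0x36007 (P1/RW1/US1/PS0)
  lvl2: tbl 0x36, slot 0 ⇒ 0x37007 (P1/RW1/US1/PS0)
  ✓ 0x3762B  — 3 lookups
#2 VA=0x5C3200715 (r,kernel):
  lvl0: tbl 0x28, slot 23 ⇒ 0x3A007 (P1/RW1/US1/PS0)
  lvl1: tbl 0x3A, slot 25 ⇒ 0x56004 (P0/RW0/US1/PS0)
  ⇒ fault: PAGE_NOT_PRESENT  — 2 lookups
#3 VA=0x501814392 (r,kernel):
  lvl0: tbl 0x28, slot 20 ⇒ 0x3B007 (P1/RW1/US1/PS0)
  lvl1: tbl 0x3B, slot 12 ⇒ 0x3E007 (P1/RW1/US1/PS0)
  lvl2: tbl 0x3E, slot 20 ⇒ 0x42007 (P1/RW1/US1/PS0)
  ✓ 0x42392  — 3 lookups

Access #1 fault: NONE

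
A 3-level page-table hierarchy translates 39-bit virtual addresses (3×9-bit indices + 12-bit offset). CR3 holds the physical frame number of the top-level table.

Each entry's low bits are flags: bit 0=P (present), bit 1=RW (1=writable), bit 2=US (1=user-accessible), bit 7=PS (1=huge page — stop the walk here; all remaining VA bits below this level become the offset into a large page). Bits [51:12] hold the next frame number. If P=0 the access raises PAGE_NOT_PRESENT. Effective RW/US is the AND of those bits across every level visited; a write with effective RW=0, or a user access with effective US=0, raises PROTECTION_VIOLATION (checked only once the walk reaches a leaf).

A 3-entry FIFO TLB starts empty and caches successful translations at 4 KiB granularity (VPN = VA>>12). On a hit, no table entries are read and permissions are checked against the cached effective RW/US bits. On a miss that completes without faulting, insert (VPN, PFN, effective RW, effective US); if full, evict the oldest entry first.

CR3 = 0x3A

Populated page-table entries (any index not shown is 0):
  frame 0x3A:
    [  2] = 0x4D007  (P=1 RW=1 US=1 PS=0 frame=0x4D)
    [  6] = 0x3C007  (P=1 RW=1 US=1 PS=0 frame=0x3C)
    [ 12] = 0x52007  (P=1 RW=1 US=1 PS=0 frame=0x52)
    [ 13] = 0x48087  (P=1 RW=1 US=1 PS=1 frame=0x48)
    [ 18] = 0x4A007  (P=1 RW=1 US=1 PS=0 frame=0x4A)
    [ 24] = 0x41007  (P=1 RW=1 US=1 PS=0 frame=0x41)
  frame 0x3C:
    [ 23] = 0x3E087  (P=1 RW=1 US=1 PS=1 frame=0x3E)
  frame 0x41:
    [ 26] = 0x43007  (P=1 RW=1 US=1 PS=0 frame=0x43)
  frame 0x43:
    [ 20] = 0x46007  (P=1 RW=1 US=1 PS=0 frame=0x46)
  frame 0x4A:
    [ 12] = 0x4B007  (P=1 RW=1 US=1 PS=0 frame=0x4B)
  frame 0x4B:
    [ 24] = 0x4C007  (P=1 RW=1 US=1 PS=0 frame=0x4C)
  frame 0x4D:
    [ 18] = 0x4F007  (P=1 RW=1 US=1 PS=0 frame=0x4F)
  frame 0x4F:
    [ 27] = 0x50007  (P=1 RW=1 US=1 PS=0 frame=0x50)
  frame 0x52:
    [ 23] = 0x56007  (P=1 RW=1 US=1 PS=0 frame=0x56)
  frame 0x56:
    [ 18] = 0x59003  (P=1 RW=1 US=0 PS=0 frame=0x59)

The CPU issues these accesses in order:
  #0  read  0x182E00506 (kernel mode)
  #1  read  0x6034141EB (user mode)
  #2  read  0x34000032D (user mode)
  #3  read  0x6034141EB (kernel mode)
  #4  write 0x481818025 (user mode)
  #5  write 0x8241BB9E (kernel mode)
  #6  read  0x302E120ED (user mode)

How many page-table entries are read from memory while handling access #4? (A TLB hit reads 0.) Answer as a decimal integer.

Trace:
#0 VA=0x182E00506 (r,kernel):
  lvl0: tbl 0x3A, slot 6 ⇒ 0x3C007 (P1/RW1/US1/PS0)
  lvl1: tbl 0x3C, slot 23 ⇒ 0x3E087 (P1/RW1/US1/PS1)
  ⇒ phys 0x3E506 (huge @L1)  [2 reads]
#1 VA=0x6034141EB (r,user):
  lvl0: tbl 0x3A, slot 24 ⇒ 0x41007 (P1/RW1/US1/PS0)
  lvl1: tbl 0x41, slot 26 ⇒ 0x43007 (P1/RW1/US1/PS0)
  lvl2: tbl 0x43, slot 20 ⇒ 0x46007 (P1/RW1/US1/PS0)
  ⇒ phys 0x461EB  [3 reads]
#2 VA=0x34000032D (r,user):
  lvl0: tbl 0x3A, slot 13 ⇒ 0x48087 (P1/RW1/US1/PS1)
  ⇒ phys 0x4832D (huge @L0)  [1 reads]
#3 VA=0x6034141EB (r,kernel):
  TLB hit vpn=0x603414 → PA=0x461EB
#4 VA=0x481818025 (w,user):
  lvl0: tbl 0x3A, slot 18 ⇒ 0x4A007 (P1/RW1/US1/PS0)
  lvl1: tbl 0x4A, slot 12 ⇒ 0x4B007 (P1/RW1/US1/PS0)
  lvl2: tbl 0x4B, slot 24 ⇒ 0x4C007 (P1/RW1/US1/PS0)
  ⇒ phys 0x4C025  [3 reads]
#5 VA=0x8241BB9E (w,kernel):
  lvl0: tbl 0x3A, slot 2 ⇒ 0x4D007 (P1/RW1/US1/PS0)
  lvl1: tbl 0x4D, slot 18 ⇒ 0x4F007 (P1/RW1/US1/PS0)
  lvl2: tbl 0x4F, slot 27 ⇒ 0x50007 (P1/RW1/US1/PS0)
  ⇒ phys 0x50B9E  [3 reads]
#6 VA=0x302E120ED (r,user):
  lvl0: tbl 0x3A, slot 12 ⇒ 0x52007 (P1/RW1/US1/PS0)
  lvl1: tbl 0x52, slot 23 ⇒ 0x56007 (P1/RW1/US1/PS0)
  lvl2: tbl 0x56, slot 18 ⇒ 0x59003 (P1/RW1/US0/PS0)
  ⇒ fault: PROTECTION_VIOLATION  — 3 lookups

Entries read for #4: 3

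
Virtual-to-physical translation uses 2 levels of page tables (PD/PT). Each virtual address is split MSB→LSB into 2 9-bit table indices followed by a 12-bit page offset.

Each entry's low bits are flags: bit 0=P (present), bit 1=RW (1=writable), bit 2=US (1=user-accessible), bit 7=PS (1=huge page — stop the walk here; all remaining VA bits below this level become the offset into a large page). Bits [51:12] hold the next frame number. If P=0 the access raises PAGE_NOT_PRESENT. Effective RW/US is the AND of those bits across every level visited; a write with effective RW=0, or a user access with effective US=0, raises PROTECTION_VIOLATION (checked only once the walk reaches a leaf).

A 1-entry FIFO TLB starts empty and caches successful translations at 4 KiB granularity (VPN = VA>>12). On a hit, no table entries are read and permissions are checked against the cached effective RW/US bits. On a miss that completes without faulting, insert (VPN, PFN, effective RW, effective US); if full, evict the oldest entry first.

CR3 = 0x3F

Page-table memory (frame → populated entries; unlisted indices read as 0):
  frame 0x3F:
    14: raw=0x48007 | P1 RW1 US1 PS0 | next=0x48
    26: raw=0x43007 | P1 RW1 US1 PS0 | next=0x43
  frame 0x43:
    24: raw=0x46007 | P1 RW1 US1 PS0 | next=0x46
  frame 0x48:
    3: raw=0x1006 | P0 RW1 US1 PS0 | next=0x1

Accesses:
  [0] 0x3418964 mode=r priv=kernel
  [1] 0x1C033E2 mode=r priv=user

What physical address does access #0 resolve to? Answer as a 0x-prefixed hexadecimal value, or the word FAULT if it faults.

Per-access translation:
#0 VA=0x3418964 (r,kernel):
  lvl0: tbl 0x3F, slot 26 ⇒ 0x43007 (P1/RW1/US1/PS0)
  lvl1: tbl 0x43, slot 24 ⇒ 0x46007 (P1/RW1/US1/PS0)
  ✓ 0x46964  — 2 lookups
#1 VA=0x1C033E2 (r,user):
  lvl0: tbl 0x3F, slot 14 ⇒ 0x48007 (P1/RW1/US1/PS0)
  lvl1: tbl 0x48, slot 3 ⇒ 0x1006 (P0/RW1/US1/PS0)
  ⇒ fault: PAGE_NOT_PRESENT  — 2 lookups

Access #0 PA: 0x46964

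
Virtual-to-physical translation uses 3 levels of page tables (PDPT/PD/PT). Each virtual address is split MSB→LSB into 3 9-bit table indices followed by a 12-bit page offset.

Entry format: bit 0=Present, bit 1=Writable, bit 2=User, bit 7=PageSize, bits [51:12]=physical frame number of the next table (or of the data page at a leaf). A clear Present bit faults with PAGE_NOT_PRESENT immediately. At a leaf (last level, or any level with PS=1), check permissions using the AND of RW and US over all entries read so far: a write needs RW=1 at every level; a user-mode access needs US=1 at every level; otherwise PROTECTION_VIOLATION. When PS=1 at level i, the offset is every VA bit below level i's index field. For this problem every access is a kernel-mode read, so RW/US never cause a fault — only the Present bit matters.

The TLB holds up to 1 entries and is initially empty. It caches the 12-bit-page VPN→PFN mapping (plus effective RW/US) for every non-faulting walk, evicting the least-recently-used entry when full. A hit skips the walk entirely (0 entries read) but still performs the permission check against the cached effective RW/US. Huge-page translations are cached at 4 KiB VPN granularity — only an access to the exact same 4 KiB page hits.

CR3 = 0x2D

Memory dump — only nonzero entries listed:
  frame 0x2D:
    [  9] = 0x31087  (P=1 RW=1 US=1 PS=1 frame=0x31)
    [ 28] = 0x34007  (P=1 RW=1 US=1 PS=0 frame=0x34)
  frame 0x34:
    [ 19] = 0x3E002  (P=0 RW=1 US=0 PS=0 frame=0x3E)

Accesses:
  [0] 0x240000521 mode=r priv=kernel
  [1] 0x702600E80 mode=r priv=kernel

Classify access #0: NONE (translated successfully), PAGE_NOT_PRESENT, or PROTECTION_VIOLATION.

Per-access translation:
#0 VA=0x240000521 (r,kernel):
  L0 @0x2D[9] → 0x31087  P=1,RW=1,US=1,PS=1
  ⇒ phys 0x31521 (huge @L0)  [1 reads]
#1 VA=0x702600E80 (r,kernel):
  L0 @0x2D[28] → 0x34007  P=1,RW=1,US=1,PS=0
  L1 @0x34[19] → 0x3E002  P=0,RW=1,US=0,PS=0
  → PAGE_NOT_PRESENT  (2 entries read)

Access #0 fault: NONE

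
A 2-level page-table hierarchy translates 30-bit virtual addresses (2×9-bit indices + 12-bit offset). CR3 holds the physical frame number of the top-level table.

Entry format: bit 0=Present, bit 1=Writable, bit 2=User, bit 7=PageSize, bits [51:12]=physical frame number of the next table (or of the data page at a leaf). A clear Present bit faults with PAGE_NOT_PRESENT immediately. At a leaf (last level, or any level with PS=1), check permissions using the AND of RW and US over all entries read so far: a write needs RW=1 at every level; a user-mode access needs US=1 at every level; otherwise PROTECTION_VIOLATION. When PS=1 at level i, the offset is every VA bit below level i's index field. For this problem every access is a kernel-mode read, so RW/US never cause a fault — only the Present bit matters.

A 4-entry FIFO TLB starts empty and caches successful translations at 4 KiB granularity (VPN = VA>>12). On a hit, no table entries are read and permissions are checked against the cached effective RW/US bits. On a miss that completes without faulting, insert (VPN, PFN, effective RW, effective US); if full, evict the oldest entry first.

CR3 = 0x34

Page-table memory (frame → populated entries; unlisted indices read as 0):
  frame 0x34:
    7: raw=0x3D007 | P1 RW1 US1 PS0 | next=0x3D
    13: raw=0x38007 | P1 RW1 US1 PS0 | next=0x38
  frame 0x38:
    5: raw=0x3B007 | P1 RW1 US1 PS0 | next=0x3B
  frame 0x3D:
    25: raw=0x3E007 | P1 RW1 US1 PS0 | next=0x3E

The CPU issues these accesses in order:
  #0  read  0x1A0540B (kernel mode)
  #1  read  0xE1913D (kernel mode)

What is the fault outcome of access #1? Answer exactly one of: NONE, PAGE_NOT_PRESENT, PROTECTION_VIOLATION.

Trace:
#0 VA=0x1A0540B (r,kernel):
  L0 @0x34[13] → 0x38007  P=1,RW=1,US=1,PS=0
  L1 @0x38[5] → 0x3B007  P=1,RW=1,US=1,PS=0
  → PA=0x3B40B  (2 entries read)
#1 VA=0xE1913D (r,kernel):
  L0 @0x34[7] → 0x3D007  P=1,RW=1,US=1,PS=0
  L1 @0x3D[25] → 0x3E007  P=1,RW=1,US=1,PS=0
  → PA=0x3E13D  (2 entries read)

Access #1 fault: NONE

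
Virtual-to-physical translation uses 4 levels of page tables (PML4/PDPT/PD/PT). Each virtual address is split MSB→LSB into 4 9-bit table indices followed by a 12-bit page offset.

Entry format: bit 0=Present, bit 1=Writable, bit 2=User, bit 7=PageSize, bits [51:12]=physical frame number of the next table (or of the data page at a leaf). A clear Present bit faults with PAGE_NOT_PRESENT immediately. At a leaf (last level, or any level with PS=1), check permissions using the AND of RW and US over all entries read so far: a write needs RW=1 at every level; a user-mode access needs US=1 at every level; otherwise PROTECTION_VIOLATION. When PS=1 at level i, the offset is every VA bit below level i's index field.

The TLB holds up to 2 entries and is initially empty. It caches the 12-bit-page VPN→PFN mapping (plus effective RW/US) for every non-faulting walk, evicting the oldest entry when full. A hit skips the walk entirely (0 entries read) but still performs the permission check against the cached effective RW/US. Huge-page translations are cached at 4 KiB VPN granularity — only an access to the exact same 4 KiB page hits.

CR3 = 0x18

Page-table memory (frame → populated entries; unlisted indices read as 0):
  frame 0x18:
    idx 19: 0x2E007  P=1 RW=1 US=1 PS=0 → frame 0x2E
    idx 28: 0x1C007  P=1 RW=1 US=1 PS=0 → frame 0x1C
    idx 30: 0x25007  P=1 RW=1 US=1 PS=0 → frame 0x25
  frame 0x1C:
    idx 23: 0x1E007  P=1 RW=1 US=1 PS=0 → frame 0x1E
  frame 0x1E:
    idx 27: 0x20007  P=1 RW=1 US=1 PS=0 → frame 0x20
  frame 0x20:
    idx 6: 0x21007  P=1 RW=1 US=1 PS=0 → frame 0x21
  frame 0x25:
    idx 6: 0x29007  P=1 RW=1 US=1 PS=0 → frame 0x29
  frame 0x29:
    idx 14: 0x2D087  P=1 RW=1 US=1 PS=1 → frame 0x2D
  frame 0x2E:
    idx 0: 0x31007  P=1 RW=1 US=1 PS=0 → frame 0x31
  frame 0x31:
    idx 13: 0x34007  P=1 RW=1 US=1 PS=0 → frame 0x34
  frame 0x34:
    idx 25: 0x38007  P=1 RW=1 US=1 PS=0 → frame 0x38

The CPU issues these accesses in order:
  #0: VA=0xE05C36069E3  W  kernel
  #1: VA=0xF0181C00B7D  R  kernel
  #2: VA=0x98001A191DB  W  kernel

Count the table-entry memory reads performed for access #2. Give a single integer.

Per-access translation:
#0 VA=0xE05C36069E3 (w,kernel):
  [0] read 0x18 idx=28: raw=0x1C007 flags P=1 W=1 U=1 S=0
  [1] read 0x1C idx=23: raw=0x1E007 flags P=1 W=1 U=1 S=0
  [2] read 0x1E idx=27: raw=0x20007 flags P=1 W=1 U=1 S=0
  [3] read 0x20 idx=6: raw=0x21007 flags P=1 W=1 U=1 S=0
  → PA=0x219E3  (4 entries read)
#1 VA=0xF0181C00B7D (r,kernel):
  [0] read 0x18 idx=30: raw=0x25007 flags P=1 W=1 U=1 S=0
  [1] read 0x25 idx=6: raw=0x29007 flags P=1 W=1 U=1 S=0
  [2] read 0x29 idx=14: raw=0x2D087 flags P=1 W=1 U=1 S=1
  → PA=0x2DB7D (huge @L2)  (3 entries read)
#2 VA=0x98001A191DB (w,kernel):
  [0] read 0x18 idx=19: raw=0x2E007 flags P=1 W=1 U=1 S=0
  [1] read 0x2E idx=0: raw=0x31007 flags P=1 W=1 U=1 S=0
  [2] read 0x31 idx=13: raw=0x34007 flags P=1 W=1 U=1 S=0
  [3] read 0x34 idx=25: raw=0x38007 flags P=1 W=1 U=1 S=0
  → PA=0x381DB  (4 entries read)

Entries read for #2: 4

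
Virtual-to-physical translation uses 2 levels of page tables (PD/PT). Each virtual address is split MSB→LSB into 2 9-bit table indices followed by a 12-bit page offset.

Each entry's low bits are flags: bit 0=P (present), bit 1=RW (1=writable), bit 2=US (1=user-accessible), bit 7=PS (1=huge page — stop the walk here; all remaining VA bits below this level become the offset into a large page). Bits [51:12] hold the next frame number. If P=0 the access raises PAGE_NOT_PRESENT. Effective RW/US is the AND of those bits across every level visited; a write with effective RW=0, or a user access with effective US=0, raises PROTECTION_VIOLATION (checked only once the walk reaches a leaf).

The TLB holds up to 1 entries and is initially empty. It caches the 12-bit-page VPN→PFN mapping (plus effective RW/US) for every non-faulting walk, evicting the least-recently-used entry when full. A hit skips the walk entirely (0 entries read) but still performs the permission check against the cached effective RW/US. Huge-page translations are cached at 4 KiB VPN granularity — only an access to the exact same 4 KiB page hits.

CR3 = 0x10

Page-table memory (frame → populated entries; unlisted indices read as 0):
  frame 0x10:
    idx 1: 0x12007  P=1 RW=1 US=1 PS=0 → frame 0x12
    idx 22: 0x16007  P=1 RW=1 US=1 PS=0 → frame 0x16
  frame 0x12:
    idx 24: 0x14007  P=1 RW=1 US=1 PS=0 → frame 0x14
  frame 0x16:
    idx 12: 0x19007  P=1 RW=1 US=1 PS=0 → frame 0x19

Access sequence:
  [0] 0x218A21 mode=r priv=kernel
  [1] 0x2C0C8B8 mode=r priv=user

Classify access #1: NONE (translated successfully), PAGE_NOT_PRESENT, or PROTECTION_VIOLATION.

Walk each access:
#0 VA=0x218A21 (r,kernel):
  [0] read 0x10 idx=1: raw=0x12007 flags P=1 W=1 U=1 S=0
  [1] read 0x12 idx=24: raw=0x14007 flags P=1 W=1 U=1 S=0
  ⇒ phys 0x14A21  [2 reads]
#1 VA=0x2C0C8B8 (r,user):
  [0] read 0x10 idx=22: raw=0x16007 flags P=1 W=1 U=1 S=0
  [1] read 0x16 idx=12: raw=0x19007 flags P=1 W=1 U=1 S=0
  ⇒ phys 0x198B8  [2 reads]

Access #1 fault: NONE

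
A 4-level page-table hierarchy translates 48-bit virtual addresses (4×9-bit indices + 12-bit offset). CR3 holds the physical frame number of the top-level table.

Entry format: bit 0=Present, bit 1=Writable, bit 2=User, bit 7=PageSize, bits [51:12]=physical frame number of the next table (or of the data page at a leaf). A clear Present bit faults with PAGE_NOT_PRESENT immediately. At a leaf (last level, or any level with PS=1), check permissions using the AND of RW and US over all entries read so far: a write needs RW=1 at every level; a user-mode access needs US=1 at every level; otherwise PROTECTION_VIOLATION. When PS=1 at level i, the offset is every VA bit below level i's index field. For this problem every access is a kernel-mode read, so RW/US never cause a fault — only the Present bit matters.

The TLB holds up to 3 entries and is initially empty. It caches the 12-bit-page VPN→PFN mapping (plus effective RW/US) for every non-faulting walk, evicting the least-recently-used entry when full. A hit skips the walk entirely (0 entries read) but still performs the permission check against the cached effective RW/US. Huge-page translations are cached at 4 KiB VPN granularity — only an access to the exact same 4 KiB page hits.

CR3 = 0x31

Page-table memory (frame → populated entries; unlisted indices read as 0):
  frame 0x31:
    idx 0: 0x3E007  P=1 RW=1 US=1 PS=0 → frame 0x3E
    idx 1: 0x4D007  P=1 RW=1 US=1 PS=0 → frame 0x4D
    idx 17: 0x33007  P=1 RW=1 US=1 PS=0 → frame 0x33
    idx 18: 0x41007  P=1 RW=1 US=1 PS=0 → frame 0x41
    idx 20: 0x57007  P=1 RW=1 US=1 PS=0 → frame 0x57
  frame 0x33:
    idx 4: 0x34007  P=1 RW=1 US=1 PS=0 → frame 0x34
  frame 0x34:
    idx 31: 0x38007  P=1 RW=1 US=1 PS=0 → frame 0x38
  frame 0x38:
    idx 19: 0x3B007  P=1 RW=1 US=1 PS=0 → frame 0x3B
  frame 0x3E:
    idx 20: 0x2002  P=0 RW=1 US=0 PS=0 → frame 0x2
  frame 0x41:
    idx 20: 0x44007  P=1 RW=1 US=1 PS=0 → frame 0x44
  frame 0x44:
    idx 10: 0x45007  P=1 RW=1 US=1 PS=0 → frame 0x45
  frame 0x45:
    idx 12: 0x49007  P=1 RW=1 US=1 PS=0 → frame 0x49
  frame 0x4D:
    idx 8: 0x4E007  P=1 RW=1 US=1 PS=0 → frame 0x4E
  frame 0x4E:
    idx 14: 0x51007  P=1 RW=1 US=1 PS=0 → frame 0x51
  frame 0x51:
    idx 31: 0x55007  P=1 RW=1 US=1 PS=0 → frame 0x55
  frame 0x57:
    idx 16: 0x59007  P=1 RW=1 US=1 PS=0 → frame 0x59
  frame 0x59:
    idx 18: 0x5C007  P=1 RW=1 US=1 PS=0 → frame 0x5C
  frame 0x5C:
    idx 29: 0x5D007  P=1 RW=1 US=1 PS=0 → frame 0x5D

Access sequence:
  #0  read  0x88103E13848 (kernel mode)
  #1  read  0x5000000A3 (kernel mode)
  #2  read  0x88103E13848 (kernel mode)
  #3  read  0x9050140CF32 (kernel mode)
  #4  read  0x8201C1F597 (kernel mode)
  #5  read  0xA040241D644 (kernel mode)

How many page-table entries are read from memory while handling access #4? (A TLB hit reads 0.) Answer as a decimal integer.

Walk each access:
#0 VA=0x88103E13848 (r,kernel):
  L0: frame=0x31 idx=17 entry=0x33007 [P=1 RW=1 US=1 PS=0]
  L1: frame=0x33 idx=4 entry=0x34007 [P=1 RW=1 US=1 PS=0]
  L2: frame=0x34 idx=31 entry=0x38007 [P=1 RW=1 US=1 PS=0]
  L3: frame=0x38 idx=19 entry=0x3B007 [P=1 RW=1 US=1 PS=0]
  ✓ 0x3B848  — 4 lookups
#1 VA=0x5000000A3 (r,kernel):
  L0: frame=0x31 idx=0 entry=0x3E007 [P=1 RW=1 US=1 PS=0]
  L1: frame=0x3E idx=20 entry=0x2002 [P=0 RW=1 US=0 PS=0]
  ✗ PAGE_NOT_PRESENT  [2 reads]
#2 VA=0x88103E13848 (r,kernel):
  TLB hit vpn=0x88103E13 → PA=0x3B848
#3 VA=0x9050140CF32 (r,kernel):
  L0: frame=0x31 idx=18 entry=0x41007 [P=1 RW=1 US=1 PS=0]
  L1: frame=0x41 idx=20 entry=0x44007 [P=1 RW=1 US=1 PS=0]
  L2: frame=0x44 idx=10 entry=0x45007 [P=1 RW=1 US=1 PS=0]
  L3: frame=0x45 idx=12 entry=0x49007 [P=1 RW=1 US=1 PS=0]
  ✓ 0x49F32  — 4 lookups
#4 VA=0x8201C1F597 (r,kernel):
  L0: frame=0x31 idx=1 entry=0x4D007 [P=1 RW=1 US=1 PS=0]
  L1: frame=0x4D idx=8 entry=0x4E007 [P=1 RW=1 US=1 PS=0]
  L2: frame=0x4E idx=14 entry=0x51007 [P=1 RW=1 US=1 PS=0]
  L3: frame=0x51 idx=31 entry=0x55007 [P=1 RW=1 US=1 PS=0]
  ✓ 0x55597  — 4 lookups
#5 VA=0xA040241D644 (r,kernel):
  L0: frame=0x31 idx=20 entry=0x57007 [P=1 RW=1 US=1 PS=0]
  L1: frame=0x57 idx=16 entry=0x59007 [P=1 RW=1 US=1 PS=0]
  L2: frame=0x59 idx=18 entry=0x5C007 [P=1 RW=1 US=1 PS=0]
  L3: frame=0x5C idx=29 entry=0x5D007 [P=1 RW=1 US=1 PS=0]
  ✓ 0x5D644  — 4 lookups

Entries read for #4: 4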